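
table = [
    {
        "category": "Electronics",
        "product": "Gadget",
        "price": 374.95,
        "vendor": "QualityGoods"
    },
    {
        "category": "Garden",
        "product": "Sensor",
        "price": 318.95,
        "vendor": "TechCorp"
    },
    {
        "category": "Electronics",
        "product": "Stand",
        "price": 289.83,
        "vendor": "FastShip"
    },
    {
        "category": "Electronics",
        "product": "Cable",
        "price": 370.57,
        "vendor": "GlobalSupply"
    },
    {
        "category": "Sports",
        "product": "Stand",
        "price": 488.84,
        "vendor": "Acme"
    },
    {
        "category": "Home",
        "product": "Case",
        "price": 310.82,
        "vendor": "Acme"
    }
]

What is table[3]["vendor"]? "GlobalSupply"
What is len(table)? 6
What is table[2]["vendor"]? "FastShip"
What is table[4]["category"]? "Sports"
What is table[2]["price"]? 289.83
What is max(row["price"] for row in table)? 488.84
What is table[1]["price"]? 318.95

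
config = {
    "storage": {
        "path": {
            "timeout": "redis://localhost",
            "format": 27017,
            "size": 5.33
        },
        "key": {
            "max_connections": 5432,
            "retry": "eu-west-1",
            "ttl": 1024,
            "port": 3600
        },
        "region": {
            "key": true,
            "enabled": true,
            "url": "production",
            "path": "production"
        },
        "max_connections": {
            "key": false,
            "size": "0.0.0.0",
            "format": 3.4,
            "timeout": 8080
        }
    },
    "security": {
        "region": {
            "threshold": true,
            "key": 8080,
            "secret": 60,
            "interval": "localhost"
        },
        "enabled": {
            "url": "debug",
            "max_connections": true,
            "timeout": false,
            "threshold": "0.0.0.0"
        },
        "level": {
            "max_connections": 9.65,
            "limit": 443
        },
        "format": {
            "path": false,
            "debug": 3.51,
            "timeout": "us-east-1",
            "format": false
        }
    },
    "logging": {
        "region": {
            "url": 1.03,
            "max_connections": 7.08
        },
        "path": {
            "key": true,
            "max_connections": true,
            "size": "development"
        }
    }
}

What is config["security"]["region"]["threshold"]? True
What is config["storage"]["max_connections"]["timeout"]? 8080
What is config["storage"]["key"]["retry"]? "eu-west-1"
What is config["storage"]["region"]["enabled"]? True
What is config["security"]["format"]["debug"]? 3.51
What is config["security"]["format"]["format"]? False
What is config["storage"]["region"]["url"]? "production"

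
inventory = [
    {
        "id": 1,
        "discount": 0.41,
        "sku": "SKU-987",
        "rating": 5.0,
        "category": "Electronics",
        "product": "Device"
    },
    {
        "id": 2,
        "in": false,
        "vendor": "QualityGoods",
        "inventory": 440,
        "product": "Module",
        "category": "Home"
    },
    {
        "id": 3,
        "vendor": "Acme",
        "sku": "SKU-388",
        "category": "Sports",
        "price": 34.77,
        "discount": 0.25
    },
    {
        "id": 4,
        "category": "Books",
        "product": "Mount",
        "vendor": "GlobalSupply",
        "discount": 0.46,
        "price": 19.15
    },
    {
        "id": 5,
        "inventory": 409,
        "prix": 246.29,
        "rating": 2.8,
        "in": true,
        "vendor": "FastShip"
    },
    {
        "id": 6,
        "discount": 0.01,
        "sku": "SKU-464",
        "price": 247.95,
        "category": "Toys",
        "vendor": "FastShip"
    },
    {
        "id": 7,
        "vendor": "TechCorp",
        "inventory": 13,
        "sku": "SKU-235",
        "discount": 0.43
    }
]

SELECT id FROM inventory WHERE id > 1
[2, 3, 4, 5, 6, 7]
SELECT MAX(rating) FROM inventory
5.0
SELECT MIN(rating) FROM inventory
2.8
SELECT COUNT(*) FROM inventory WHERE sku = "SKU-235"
1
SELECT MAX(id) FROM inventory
7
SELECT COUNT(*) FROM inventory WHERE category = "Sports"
1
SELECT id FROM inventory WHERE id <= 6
[1, 2, 3, 4, 5, 6]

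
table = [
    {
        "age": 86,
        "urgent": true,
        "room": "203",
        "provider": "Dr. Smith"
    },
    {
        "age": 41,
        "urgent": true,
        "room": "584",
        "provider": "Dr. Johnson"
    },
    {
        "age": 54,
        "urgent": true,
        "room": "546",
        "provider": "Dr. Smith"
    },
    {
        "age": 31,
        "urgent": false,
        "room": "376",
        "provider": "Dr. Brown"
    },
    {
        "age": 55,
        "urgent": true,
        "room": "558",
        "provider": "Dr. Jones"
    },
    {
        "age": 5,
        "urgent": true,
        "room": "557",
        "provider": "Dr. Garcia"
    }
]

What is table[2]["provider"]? "Dr. Smith"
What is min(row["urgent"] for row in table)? False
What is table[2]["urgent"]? True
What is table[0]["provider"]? "Dr. Smith"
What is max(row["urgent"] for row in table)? True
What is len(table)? 6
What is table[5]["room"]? "557"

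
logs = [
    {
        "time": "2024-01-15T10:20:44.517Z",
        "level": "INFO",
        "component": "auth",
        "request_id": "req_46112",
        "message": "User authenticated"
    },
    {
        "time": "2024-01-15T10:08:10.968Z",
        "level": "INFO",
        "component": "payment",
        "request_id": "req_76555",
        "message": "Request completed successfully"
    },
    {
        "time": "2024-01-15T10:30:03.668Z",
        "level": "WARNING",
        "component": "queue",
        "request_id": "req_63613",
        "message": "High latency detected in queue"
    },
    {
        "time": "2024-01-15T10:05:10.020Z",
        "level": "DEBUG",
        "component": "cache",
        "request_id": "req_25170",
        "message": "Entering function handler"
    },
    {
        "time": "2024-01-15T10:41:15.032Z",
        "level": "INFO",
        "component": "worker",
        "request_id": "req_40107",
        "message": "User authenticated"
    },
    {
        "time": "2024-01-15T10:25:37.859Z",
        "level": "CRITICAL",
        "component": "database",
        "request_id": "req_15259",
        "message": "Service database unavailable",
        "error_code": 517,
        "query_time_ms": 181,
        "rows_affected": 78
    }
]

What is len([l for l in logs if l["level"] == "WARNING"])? 1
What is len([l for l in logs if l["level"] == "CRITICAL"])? 1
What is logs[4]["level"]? "INFO"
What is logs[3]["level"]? "DEBUG"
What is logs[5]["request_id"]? "req_15259"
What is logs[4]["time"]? "2024-01-15T10:41:15.032Z"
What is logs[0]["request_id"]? "req_46112"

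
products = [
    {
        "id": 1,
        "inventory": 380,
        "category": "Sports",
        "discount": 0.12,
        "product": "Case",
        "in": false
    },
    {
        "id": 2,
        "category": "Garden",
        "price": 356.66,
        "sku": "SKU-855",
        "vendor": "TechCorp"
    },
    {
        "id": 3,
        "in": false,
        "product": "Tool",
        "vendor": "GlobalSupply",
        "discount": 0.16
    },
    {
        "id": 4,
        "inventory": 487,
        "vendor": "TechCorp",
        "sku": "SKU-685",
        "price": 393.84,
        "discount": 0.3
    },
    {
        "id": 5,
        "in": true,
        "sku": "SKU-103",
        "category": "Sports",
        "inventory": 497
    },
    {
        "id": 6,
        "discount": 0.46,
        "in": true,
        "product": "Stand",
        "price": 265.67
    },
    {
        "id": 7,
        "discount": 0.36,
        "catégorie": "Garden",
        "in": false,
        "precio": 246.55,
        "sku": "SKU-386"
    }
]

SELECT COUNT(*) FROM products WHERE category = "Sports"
2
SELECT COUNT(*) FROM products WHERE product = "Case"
1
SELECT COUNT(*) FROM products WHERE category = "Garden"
1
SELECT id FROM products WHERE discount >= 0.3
[4, 6, 7]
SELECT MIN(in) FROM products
False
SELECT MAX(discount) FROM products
0.46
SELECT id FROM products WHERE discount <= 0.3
[1, 3, 4]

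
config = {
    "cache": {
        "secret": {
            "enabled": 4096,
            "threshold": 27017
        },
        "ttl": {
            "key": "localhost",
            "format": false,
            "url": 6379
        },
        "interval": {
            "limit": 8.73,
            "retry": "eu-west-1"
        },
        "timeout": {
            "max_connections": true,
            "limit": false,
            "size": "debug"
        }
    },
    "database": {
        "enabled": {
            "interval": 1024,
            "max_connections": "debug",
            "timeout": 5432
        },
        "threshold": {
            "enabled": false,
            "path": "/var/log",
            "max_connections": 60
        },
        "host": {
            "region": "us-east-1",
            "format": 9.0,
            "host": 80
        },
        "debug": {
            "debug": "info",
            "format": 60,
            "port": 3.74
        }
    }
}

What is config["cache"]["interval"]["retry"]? "eu-west-1"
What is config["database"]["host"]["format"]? 9.0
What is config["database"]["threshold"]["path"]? "/var/log"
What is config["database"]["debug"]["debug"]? "info"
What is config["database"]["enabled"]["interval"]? 1024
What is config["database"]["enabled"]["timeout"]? 5432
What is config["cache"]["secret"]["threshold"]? 27017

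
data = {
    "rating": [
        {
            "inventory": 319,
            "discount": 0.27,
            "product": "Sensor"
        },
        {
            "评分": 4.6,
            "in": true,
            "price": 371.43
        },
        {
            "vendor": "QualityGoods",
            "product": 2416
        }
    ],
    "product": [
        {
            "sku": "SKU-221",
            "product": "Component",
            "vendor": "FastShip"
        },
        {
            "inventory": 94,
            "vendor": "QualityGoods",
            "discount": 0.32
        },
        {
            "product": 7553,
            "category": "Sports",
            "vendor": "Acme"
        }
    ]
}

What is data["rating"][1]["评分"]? 4.6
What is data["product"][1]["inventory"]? 94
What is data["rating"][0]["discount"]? 0.27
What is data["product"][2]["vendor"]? "Acme"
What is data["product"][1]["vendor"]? "QualityGoods"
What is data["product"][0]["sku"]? "SKU-221"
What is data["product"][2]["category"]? "Sports"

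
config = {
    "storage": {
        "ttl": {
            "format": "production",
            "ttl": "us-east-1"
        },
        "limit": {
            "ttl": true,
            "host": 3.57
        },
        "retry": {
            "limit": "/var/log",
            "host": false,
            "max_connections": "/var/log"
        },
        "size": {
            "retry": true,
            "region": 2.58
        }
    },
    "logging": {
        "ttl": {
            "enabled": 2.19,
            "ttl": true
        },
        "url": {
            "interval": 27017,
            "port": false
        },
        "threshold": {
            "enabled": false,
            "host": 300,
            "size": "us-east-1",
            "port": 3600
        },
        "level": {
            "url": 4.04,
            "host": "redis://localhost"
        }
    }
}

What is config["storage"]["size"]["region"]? 2.58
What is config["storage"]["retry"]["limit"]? "/var/log"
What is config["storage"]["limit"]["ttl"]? True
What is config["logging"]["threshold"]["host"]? 300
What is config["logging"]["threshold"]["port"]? 3600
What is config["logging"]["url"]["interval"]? 27017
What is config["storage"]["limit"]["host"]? 3.57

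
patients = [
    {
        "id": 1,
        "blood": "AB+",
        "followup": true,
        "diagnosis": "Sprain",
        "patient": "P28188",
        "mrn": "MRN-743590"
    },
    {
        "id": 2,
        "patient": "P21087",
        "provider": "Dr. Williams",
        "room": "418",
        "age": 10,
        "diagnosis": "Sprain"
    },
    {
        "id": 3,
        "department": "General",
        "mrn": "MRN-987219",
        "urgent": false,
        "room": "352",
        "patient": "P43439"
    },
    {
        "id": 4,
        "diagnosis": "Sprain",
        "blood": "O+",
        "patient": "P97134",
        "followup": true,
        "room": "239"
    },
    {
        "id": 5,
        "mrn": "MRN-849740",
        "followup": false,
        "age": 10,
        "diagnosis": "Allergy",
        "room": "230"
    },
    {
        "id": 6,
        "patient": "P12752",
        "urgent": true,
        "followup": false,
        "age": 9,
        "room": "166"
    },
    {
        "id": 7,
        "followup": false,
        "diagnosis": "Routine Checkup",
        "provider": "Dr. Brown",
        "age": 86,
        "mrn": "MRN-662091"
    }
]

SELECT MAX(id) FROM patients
7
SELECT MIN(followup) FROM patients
False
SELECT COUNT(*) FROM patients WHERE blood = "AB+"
1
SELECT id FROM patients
[1, 2, 3, 4, 5, 6, 7]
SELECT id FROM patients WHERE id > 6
[7]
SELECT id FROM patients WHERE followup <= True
[1, 4, 5, 6, 7]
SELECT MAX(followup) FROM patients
True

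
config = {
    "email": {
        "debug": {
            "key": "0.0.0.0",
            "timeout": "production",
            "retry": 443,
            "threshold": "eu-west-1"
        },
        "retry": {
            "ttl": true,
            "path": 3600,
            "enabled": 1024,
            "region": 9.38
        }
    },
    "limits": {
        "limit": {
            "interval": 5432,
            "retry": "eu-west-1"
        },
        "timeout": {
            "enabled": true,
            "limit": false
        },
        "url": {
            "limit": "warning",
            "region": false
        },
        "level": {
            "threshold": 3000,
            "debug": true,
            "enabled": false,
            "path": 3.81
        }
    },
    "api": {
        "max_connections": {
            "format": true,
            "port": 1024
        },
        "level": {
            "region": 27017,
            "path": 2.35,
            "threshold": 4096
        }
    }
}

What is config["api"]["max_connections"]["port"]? 1024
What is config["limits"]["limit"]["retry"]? "eu-west-1"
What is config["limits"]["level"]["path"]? 3.81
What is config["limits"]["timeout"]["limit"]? False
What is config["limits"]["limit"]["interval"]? 5432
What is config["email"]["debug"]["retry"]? 443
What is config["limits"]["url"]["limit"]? "warning"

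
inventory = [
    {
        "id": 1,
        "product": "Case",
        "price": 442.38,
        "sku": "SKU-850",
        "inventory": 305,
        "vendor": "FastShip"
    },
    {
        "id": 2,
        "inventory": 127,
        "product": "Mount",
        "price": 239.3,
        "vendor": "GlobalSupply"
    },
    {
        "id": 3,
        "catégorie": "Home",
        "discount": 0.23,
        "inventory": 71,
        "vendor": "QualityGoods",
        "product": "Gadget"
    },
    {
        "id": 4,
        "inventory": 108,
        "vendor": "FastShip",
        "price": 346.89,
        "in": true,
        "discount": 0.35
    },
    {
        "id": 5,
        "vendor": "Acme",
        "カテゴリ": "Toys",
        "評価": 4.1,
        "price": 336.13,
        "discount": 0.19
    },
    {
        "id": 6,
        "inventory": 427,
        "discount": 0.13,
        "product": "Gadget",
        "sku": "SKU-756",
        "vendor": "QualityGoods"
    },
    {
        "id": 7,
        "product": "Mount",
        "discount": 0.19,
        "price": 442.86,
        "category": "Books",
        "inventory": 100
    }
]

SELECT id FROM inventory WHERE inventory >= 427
[6]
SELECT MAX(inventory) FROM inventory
427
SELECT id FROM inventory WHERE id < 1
[]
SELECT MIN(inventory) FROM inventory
71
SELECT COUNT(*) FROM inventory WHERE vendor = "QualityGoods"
2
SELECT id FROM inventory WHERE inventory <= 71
[3]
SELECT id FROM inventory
[1, 2, 3, 4, 5, 6, 7]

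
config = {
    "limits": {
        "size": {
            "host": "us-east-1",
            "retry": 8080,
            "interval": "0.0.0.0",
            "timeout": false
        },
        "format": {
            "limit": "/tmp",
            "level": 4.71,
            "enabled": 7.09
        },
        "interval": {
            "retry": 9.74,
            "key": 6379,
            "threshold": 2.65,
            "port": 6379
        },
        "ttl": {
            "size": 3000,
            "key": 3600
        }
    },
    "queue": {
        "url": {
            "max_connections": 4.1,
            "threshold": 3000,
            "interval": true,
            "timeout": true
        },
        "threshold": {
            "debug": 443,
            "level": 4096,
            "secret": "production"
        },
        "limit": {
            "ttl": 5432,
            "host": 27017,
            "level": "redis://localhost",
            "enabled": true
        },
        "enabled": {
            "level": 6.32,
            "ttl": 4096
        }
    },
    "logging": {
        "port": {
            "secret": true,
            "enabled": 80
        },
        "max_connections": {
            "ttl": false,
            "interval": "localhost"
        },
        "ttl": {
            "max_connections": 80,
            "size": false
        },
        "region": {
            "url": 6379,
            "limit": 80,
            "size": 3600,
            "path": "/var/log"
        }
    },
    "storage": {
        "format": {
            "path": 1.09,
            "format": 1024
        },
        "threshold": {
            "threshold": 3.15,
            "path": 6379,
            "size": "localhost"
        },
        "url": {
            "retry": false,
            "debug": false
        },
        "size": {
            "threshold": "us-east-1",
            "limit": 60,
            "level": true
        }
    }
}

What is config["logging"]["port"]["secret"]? True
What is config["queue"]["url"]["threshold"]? 3000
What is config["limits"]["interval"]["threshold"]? 2.65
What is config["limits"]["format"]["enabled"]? 7.09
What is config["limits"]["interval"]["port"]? 6379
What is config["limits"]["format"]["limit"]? "/tmp"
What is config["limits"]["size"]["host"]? "us-east-1"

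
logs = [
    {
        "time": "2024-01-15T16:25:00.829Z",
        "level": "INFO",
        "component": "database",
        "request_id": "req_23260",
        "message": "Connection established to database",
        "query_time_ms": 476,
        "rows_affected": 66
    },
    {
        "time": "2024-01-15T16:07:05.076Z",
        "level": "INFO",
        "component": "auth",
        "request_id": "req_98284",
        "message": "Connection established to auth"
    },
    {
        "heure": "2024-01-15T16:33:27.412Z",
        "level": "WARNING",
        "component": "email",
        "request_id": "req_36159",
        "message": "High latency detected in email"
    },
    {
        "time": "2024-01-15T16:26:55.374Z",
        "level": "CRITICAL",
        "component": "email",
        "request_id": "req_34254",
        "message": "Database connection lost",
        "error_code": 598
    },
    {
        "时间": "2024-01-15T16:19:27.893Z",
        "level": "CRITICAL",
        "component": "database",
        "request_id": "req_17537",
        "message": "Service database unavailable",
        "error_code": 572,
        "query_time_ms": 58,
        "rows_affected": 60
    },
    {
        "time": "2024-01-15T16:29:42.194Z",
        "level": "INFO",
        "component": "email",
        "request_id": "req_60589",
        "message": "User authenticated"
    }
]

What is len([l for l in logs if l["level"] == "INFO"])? 3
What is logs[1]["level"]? "INFO"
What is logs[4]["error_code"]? 572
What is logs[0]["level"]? "INFO"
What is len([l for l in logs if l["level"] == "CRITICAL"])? 2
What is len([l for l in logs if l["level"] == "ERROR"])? 0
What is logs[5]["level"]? "INFO"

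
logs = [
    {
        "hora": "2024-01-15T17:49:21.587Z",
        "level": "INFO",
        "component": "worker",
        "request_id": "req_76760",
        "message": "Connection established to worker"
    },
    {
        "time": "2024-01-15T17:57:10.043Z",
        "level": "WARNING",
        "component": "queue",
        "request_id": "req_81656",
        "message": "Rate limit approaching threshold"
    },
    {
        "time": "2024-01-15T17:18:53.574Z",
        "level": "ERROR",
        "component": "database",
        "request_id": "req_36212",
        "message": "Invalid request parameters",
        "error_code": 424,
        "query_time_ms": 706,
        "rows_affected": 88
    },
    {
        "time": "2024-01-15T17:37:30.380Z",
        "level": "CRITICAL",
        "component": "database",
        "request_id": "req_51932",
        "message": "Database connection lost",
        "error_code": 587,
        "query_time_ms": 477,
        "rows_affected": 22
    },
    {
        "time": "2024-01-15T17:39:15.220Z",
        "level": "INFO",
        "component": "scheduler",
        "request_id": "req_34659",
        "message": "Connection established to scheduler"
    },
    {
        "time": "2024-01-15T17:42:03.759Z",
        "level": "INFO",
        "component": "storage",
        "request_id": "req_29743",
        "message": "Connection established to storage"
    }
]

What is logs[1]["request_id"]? "req_81656"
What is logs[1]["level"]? "WARNING"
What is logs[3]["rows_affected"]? 22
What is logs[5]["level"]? "INFO"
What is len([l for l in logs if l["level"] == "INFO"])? 3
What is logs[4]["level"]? "INFO"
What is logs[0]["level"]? "INFO"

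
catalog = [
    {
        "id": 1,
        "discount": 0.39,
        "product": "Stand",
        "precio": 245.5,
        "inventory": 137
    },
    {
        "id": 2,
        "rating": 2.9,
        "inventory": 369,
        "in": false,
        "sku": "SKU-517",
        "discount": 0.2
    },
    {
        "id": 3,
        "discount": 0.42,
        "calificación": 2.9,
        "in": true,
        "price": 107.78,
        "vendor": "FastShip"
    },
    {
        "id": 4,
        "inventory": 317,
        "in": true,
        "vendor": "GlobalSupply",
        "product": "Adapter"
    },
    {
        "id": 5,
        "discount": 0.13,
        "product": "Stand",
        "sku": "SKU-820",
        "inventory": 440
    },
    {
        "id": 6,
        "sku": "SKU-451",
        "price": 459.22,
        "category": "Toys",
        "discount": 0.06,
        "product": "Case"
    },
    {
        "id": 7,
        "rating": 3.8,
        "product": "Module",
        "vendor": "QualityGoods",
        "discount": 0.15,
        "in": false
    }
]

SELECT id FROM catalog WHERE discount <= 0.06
[6]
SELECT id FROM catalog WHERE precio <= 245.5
[1]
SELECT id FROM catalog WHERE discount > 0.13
[1, 2, 3, 7]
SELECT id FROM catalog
[1, 2, 3, 4, 5, 6, 7]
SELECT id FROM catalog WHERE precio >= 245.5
[1]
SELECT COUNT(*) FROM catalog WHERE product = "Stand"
2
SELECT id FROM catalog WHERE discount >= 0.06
[1, 2, 3, 5, 6, 7]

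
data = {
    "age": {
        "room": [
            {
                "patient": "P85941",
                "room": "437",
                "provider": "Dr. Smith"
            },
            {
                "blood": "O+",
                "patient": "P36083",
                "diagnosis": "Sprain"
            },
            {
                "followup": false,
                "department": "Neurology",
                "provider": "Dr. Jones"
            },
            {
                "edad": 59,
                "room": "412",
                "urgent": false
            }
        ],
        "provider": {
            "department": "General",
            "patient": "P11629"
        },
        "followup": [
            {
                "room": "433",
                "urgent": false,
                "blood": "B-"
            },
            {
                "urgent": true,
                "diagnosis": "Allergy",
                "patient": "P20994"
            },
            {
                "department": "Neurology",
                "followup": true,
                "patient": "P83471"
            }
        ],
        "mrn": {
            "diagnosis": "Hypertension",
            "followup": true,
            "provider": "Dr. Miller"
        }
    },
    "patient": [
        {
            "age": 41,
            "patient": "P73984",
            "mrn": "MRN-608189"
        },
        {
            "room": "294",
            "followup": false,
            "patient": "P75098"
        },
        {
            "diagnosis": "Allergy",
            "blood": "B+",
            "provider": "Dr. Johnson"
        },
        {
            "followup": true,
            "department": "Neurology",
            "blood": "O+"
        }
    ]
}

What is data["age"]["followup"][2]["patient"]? "P83471"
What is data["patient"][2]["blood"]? "B+"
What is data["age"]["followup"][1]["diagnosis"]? "Allergy"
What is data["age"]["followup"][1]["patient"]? "P20994"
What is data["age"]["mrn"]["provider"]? "Dr. Miller"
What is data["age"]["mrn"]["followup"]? True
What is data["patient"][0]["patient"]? "P73984"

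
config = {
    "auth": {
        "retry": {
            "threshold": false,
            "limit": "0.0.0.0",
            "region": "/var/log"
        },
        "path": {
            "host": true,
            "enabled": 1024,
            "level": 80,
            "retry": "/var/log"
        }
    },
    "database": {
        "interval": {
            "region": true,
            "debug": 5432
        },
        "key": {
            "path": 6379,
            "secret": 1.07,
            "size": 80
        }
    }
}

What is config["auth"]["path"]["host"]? True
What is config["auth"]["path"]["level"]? 80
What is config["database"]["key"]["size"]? 80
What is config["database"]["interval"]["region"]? True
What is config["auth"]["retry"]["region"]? "/var/log"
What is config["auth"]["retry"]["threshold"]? False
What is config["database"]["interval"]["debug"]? 5432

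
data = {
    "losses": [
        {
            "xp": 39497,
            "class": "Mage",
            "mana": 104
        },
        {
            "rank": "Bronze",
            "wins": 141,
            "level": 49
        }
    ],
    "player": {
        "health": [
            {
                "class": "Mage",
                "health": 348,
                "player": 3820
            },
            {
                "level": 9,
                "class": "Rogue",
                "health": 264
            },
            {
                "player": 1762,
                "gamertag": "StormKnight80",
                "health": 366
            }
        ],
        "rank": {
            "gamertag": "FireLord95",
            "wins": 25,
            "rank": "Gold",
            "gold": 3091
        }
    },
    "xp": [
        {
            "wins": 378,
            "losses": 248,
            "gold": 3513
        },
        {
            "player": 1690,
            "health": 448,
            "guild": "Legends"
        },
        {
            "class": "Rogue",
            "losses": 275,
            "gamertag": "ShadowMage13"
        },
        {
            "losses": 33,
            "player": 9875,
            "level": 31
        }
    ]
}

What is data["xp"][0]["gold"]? 3513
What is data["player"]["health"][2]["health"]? 366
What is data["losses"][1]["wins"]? 141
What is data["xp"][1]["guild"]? "Legends"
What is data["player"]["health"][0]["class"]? "Mage"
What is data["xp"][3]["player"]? 9875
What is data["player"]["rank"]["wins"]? 25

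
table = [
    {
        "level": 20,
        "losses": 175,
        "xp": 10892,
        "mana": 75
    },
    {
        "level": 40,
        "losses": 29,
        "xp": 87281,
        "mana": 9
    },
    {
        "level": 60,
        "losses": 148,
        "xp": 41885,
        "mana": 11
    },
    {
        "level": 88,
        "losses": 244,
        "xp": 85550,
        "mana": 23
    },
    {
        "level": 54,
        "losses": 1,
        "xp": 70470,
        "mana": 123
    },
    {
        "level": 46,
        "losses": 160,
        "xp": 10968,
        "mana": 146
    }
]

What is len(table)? 6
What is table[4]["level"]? 54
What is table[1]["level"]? 40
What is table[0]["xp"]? 10892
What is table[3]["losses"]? 244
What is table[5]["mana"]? 146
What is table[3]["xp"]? 85550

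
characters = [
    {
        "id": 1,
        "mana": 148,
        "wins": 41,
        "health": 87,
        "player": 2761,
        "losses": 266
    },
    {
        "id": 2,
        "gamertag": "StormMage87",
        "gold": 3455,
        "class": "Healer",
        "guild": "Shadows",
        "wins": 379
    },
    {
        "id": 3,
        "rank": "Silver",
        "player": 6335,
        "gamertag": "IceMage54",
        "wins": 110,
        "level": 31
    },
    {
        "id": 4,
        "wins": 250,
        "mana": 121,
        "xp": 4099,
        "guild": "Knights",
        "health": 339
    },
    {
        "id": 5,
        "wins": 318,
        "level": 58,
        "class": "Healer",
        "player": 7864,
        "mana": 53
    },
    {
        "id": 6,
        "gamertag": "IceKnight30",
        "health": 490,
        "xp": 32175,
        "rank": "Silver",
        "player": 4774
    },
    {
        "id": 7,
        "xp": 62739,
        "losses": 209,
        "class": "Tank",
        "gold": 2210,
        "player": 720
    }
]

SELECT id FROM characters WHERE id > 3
[4, 5, 6, 7]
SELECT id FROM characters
[1, 2, 3, 4, 5, 6, 7]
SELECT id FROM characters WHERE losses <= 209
[7]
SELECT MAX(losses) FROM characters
266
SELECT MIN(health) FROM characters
87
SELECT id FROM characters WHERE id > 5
[6, 7]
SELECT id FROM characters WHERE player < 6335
[1, 6, 7]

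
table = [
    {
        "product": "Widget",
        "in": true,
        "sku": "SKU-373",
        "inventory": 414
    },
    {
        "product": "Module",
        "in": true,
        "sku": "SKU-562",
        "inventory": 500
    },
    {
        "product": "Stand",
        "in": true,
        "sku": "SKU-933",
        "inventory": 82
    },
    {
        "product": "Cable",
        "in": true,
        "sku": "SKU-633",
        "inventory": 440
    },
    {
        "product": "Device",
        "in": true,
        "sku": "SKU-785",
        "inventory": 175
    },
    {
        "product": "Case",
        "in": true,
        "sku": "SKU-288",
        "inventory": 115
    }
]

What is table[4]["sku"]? "SKU-785"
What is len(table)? 6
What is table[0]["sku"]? "SKU-373"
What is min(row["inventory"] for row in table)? 82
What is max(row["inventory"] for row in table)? 500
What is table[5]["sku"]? "SKU-288"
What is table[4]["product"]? "Device"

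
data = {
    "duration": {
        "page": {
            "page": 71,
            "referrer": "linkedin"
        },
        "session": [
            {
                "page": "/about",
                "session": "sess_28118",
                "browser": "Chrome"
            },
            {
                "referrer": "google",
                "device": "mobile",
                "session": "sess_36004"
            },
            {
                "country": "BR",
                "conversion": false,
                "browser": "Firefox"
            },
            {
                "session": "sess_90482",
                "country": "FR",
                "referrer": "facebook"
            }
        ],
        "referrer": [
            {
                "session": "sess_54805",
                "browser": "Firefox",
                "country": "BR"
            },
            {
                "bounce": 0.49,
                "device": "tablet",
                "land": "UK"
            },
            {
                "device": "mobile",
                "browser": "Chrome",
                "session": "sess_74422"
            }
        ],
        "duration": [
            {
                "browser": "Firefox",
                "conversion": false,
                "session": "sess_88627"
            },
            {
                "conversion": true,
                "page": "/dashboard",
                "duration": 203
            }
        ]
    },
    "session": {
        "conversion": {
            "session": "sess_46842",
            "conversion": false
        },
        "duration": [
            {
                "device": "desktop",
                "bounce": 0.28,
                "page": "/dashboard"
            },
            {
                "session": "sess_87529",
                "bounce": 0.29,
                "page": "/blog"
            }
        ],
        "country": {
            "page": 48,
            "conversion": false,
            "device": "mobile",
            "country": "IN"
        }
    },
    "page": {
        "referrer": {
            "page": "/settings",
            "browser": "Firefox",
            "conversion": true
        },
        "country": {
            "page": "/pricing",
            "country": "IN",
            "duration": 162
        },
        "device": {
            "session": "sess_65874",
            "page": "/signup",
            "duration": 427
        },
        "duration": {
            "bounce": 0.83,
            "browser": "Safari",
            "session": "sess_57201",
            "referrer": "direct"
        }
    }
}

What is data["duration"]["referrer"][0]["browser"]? "Firefox"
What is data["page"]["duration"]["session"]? "sess_57201"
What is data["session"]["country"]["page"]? 48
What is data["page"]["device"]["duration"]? 427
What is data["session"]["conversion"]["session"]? "sess_46842"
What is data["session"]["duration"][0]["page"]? "/dashboard"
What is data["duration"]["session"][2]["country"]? "BR"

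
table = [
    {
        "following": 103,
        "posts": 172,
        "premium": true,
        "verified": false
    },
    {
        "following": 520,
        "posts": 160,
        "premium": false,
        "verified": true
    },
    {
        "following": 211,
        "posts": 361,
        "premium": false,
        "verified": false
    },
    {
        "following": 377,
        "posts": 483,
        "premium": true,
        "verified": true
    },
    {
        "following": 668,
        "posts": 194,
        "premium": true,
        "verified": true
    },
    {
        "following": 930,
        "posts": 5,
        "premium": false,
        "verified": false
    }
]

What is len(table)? 6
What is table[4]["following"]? 668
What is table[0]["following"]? 103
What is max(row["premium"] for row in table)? True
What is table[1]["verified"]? True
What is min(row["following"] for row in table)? 103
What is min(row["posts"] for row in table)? 5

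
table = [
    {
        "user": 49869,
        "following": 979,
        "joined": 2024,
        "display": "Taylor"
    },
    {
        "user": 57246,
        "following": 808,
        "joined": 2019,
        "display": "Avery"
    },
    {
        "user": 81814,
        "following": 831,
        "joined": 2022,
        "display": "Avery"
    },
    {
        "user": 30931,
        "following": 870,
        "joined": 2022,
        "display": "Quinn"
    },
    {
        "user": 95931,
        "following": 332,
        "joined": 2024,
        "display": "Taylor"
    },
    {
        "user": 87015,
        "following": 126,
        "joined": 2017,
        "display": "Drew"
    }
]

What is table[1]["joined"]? 2019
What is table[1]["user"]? 57246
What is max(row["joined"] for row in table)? 2024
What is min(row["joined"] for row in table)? 2017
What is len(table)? 6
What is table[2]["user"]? 81814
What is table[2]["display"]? "Avery"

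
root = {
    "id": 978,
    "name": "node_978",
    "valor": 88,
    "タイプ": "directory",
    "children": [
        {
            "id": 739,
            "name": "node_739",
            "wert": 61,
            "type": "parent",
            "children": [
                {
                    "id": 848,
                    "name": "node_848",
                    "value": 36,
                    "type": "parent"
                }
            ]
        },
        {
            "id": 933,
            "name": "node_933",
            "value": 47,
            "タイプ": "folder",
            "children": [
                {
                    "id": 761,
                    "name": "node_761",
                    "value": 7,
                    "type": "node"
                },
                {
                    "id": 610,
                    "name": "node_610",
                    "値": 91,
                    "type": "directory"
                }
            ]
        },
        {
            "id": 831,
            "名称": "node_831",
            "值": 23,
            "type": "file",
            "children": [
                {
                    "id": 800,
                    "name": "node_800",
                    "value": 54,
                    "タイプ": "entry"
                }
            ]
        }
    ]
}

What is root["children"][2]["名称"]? "node_831"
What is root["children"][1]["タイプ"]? "folder"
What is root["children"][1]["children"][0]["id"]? 761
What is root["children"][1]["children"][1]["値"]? 91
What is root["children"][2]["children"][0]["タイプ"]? "entry"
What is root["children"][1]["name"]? "node_933"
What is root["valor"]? 88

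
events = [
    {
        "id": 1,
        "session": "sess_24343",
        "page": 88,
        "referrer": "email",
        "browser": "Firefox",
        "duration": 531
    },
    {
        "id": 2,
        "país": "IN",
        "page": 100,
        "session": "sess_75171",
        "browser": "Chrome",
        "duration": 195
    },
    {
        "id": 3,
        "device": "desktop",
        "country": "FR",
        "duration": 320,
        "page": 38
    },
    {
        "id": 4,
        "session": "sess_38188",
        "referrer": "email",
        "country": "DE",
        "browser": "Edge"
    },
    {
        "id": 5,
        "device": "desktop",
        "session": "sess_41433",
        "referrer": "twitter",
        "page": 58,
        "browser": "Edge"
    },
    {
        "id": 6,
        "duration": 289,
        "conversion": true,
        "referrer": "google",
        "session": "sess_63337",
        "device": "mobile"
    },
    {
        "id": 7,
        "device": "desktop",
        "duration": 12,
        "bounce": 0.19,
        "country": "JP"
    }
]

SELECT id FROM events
[1, 2, 3, 4, 5, 6, 7]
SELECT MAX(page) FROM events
100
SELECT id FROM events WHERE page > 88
[2]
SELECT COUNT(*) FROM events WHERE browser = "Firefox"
1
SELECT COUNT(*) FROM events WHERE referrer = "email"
2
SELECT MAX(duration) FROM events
531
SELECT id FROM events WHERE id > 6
[7]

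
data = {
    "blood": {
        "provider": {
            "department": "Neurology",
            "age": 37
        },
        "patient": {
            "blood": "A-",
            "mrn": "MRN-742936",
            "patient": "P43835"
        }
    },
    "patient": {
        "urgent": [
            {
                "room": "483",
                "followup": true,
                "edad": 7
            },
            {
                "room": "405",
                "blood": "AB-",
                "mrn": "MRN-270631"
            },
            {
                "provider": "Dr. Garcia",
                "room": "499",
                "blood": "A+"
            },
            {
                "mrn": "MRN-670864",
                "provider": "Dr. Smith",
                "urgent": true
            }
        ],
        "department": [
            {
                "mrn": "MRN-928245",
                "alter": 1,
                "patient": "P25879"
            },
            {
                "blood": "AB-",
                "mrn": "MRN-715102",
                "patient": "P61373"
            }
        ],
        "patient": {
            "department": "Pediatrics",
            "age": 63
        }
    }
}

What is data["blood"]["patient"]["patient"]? "P43835"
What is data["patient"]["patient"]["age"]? 63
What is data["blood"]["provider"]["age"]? 37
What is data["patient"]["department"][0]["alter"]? 1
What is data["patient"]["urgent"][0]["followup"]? True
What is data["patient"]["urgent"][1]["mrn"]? "MRN-270631"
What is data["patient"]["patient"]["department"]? "Pediatrics"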